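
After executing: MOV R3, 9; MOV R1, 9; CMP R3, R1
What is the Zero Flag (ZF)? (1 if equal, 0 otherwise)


Register state trace:
  MOV R3, 9  → R3 = 9
  MOV R1, 9  → R1 = 9
  CMP R3, R1  → computes 9 - 9 = 0
  Result is zero, so values are equal
ZF = 1

1


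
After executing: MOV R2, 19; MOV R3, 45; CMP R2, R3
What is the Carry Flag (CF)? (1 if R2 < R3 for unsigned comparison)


Register state trace:
  MOV R2, 19  → R2 = 19
  MOV R3, 45  → R3 = 45
  CMP R2, R3  → unsigned 19 - 45: borrow occurs
  19 < 45, so CF = 1
CF = 1

1


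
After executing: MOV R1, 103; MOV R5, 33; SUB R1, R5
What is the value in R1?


Register state trace:
  MOV R1, 103  → R1 = 103
  MOV R5, 33  → R5 = 33
  SUB R1, R5  → R1 = 103 - 33 = 70
Final: R1 = 70

70


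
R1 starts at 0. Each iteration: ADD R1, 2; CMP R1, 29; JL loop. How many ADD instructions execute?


Loop trace (R1 starts at 0, target 29, step 2):
  ADD #1: R1 = 0 + 2 = 2  → 2 < 29, loop
  ADD #2: R1 = 2 + 2 = 4  → 4 < 29, loop
  ADD #3: R1 = 4 + 2 = 6  → 6 < 29, loop
  ADD #4: R1 = 6 + 2 = 8  → 8 < 29, loop
  ADD #5: R1 = 8 + 2 = 10  → 10 < 29, loop
  ADD #6: R1 = 10 + 2 = 12  → 12 < 29, loop
  ADD #7: R1 = 12 + 2 = 14  → 14 < 29, loop
  ADD #8: R1 = 14 + 2 = 16  → 16 < 29, loop
  ADD #9: R1 = 16 + 2 = 18  → 18 < 29, loop
  ADD #10: R1 = 18 + 2 = 20  → 20 < 29, loop
  ADD #11: R1 = 20 + 2 = 22  → 22 < 29, loop
  ADD #12: R1 = 22 + 2 = 24  → 24 < 29, loop
  ADD #13: R1 = 24 + 2 = 26  → 26 < 29, loop
  ADD #14: R1 = 26 + 2 = 28  → 28 < 29, loop
  ADD #15: R1 = 28 + 2 = 30  → 30 >= 29, exit
Total ADD instructions: 15

15


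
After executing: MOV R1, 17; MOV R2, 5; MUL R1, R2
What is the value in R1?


Register state trace:
  MOV R1, 17  → R1 = 17
  MOV R2, 5  → R2 = 5
  MUL R1, R2  → R1 = 17 * 5 = 85
Final: R1 = 85

85


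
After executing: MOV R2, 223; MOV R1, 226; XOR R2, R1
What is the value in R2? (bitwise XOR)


Register state trace:
  MOV R2, 223  → R2 = 223 (0b11011111)
  MOV R1, 226  → R1 = 226 (0b11100010)
  XOR R2, R1  → R2 = 223 XOR 226 = 61 (0b00111101)
Final: R2 = 61

61


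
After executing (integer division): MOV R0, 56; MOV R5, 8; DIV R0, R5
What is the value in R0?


Register state trace:
  MOV R0, 56  → R0 = 56
  MOV R5, 8  → R5 = 8
  DIV R0, R5  → R0 = 56 // 8 = 7
Final: R0 = 7

7


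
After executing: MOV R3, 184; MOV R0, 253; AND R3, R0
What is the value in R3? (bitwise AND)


Register state trace:
  MOV R3, 184  → R3 = 184 (0b10111000)
  MOV R0, 253  → R0 = 253 (0b11111101)
  AND R3, R0  → R3 = 184 AND 253 = 184 (0b10111000)
Final: R3 = 184

184


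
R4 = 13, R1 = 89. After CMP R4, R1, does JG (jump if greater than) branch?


Trace:
  R4 = 13, R1 = 89
  CMP R4, R1  → compares 13 vs 89
  JG checks: is 13 greater than 89?
  13 < 89, so condition is false
Branch taken: No

No


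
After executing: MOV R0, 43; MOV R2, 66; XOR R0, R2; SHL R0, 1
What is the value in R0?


Register state trace:
  MOV R0, 43  → R0 = 43 (0b00101011)
  MOV R2, 66  → R2 = 66 (0b01000010)
  XOR R0, R2  → R0 = 43 XOR 66 = 105 (0b01101001)
  SHL R0, 1  → R0 = 105 << 1 = 210
Final: R0 = 210

210


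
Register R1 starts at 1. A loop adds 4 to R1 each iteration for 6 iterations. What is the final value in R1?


Starting value: R1 = 1
  Iter 1: R1 = 1 + 4 = 5
  Iter 2: R1 = 5 + 4 = 9
  Iter 3: R1 = 9 + 4 = 13
  Iter 4: R1 = 13 + 4 = 17
  Iter 5: R1 = 17 + 4 = 21
  Iter 6: R1 = 21 + 4 = 25
Final: R1 = 25

25


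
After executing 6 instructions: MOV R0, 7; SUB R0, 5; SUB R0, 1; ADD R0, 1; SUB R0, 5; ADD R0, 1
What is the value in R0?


Register state trace:
  MOV R0, 7  → R0 = 7
  SUB R0, 5  → R0 = 7 - 5 = 2
  SUB R0, 1  → R0 = 2 - 1 = 1
  ADD R0, 1  → R0 = 1 + 1 = 2
  SUB R0, 5  → R0 = 2 - 5 = -3
  ADD R0, 1  → R0 = -3 + 1 = -2
Final: R0 = -2

-2


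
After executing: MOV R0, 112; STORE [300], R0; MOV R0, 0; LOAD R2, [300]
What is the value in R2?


Register and memory trace:
  MOV R0, 112  → R0 = 112
  STORE [300], R0  → mem[300] = 112
  MOV R0, 0  → R0 = 0
  LOAD R2, [300]  → R2 = mem[300] = 112
Final: R2 = 112

112


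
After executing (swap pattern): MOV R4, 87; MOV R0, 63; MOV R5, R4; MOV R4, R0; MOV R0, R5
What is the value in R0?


Register state trace (swap pattern):
  MOV R4, 87  → R4 = 87
  MOV R0, 63  → R0 = 63
  MOV R5, R4  → R5 = 87  (save R4)
  MOV R4, R0  → R4 = 63  (R4 gets R0's value)
  MOV R0, R5  → R0 = 87  (R0 gets saved value)
Final: R0 = 87

87


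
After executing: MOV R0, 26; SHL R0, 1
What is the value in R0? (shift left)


Register state trace:
  MOV R0, 26  → R0 = 26
  SHL R0, 1  → R0 = 26 << 1 = 26 * 2^1 = 52
Final: R0 = 52

52


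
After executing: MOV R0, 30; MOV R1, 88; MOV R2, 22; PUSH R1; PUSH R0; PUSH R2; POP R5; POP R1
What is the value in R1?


Stack trace (top is rightmost):
  MOV R0, 30  → R0 = 30
  MOV R1, 88  → R1 = 88
  MOV R2, 22  → R2 = 22
  PUSH R1  → stack: [88]
  PUSH R0  → stack: [88, 30]
  PUSH R2  → stack: [88, 30, 22]
  POP R5  → R5 = 22, stack: [88, 30]
  POP R1  → R1 = 30, stack: [88]
Final: R1 = 30

30


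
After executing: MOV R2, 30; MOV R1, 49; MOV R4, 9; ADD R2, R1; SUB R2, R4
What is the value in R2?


Register state trace:
  MOV R2, 30  → R2 = 30
  MOV R1, 49  → R1 = 49
  MOV R4, 9  → R4 = 9
  ADD R2, R1  → R2 = 30 + 49 = 79
  SUB R2, R4  → R2 = 79 - 9 = 70
Final: R2 = 70

70


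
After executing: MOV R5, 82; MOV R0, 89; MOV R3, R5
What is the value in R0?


Register state trace:
  MOV R5, 82  → R5 = 82
  MOV R0, 89  → R0 = 89
  MOV R3, R5  → R3 = 82
Final: R0 = 89

89


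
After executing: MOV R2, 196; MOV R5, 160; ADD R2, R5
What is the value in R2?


Register state trace:
  MOV R2, 196  → R2 = 196
  MOV R5, 160  → R5 = 160
  ADD R2, R5  → R2 = 196 + 160 = 356
Final: R2 = 356

356


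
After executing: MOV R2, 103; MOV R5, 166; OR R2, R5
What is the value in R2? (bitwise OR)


Register state trace:
  MOV R2, 103  → R2 = 103 (0b01100111)
  MOV R5, 166  → R5 = 166 (0b10100110)
  OR R2, R5   → R2 = 103 OR 166 = 231 (0b11100111)
Final: R2 = 231

231


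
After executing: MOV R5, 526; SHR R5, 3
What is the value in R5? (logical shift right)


Register state trace:
  MOV R5, 526  → R5 = 526
  SHR R5, 3  → R5 = 526 >> 3 = 526 // 2^3 = 65
Final: R5 = 65

65


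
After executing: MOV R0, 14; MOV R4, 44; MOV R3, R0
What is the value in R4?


Register state trace:
  MOV R0, 14  → R0 = 14
  MOV R4, 44  → R4 = 44
  MOV R3, R0  → R3 = 14
Final: R4 = 44

44


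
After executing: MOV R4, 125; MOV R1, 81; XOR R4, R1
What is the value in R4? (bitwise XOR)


Register state trace:
  MOV R4, 125  → R4 = 125 (0b01111101)
  MOV R1, 81  → R1 = 81 (0b01010001)
  XOR R4, R1  → R4 = 125 XOR 81 = 44 (0b00101100)
Final: R4 = 44

44


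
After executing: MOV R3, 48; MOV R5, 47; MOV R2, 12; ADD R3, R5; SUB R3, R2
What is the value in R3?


Register state trace:
  MOV R3, 48  → R3 = 48
  MOV R5, 47  → R5 = 47
  MOV R2, 12  → R2 = 12
  ADD R3, R5  → R3 = 48 + 47 = 95
  SUB R3, R2  → R3 = 95 - 12 = 83
Final: R3 = 83

83


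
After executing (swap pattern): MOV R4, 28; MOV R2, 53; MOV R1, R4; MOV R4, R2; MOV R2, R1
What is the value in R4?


Register state trace (swap pattern):
  MOV R4, 28  → R4 = 28
  MOV R2, 53  → R2 = 53
  MOV R1, R4  → R1 = 28  (save R4)
  MOV R4, R2  → R4 = 53  (R4 gets R2's value)
  MOV R2, R1  → R2 = 28  (R2 gets saved value)
Final: R4 = 53

53


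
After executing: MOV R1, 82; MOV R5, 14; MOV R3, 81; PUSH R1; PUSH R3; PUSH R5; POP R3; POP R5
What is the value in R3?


Stack trace (top is rightmost):
  MOV R1, 82  → R1 = 82
  MOV R5, 14  → R5 = 14
  MOV R3, 81  → R3 = 81
  PUSH R1  → stack: [82]
  PUSH R3  → stack: [82, 81]
  PUSH R5  → stack: [82, 81, 14]
  POP R3  → R3 = 14, stack: [82, 81]
  POP R5  → R5 = 81, stack: [82]
Final: R3 = 14

14


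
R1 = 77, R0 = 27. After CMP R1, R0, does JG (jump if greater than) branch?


Trace:
  R1 = 77, R0 = 27
  CMP R1, R0  → compares 77 vs 27
  JG checks: is 77 greater than 27?
  77 > 27, so condition is true
Branch taken: Yes

Yes


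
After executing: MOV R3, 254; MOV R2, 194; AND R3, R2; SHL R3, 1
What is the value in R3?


Register state trace:
  MOV R3, 254  → R3 = 254 (0b11111110)
  MOV R2, 194  → R2 = 194 (0b11000010)
  AND R3, R2  → R3 = 254 AND 194 = 194 (0b11000010)
  SHL R3, 1  → R3 = 194 << 1 = 388
Final: R3 = 388

388


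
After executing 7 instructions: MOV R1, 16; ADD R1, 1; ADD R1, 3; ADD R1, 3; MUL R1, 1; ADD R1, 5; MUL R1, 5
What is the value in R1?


Register state trace:
  MOV R1, 16  → R1 = 16
  ADD R1, 1  → R1 = 16 + 1 = 17
  ADD R1, 3  → R1 = 17 + 3 = 20
  ADD R1, 3  → R1 = 20 + 3 = 23
  MUL R1, 1  → R1 = 23 * 1 = 23
  ADD R1, 5  → R1 = 23 + 5 = 28
  MUL R1, 5  → R1 = 28 * 5 = 140
Final: R1 = 140

140


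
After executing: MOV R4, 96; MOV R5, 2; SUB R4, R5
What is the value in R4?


Register state trace:
  MOV R4, 96  → R4 = 96
  MOV R5, 2  → R5 = 2
  SUB R4, R5  → R4 = 96 - 2 = 94
Final: R4 = 94

94


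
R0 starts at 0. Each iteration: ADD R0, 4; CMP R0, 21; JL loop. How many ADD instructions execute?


Loop trace (R0 starts at 0, target 21, step 4):
  ADD #1: R0 = 0 + 4 = 4  → 4 < 21, loop
  ADD #2: R0 = 4 + 4 = 8  → 8 < 21, loop
  ADD #3: R0 = 8 + 4 = 12  → 12 < 21, loop
  ADD #4: R0 = 12 + 4 = 16  → 16 < 21, loop
  ADD #5: R0 = 16 + 4 = 20  → 20 < 21, loop
  ADD #6: R0 = 20 + 4 = 24  → 24 >= 21, exit
Total ADD instructions: 6

6


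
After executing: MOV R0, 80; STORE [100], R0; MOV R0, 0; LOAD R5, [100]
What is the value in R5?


Register and memory trace:
  MOV R0, 80  → R0 = 80
  STORE [100], R0  → mem[100] = 80
  MOV R0, 0  → R0 = 0
  LOAD R5, [100]  → R5 = mem[100] = 80
Final: R5 = 80

80


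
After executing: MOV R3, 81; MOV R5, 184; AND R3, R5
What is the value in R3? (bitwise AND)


Register state trace:
  MOV R3, 81  → R3 = 81 (0b01010001)
  MOV R5, 184  → R5 = 184 (0b10111000)
  AND R3, R5  → R3 = 81 AND 184 = 16 (0b00010000)
Final: R3 = 16

16


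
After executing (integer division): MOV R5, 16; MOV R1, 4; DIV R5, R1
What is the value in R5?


Register state trace:
  MOV R5, 16  → R5 = 16
  MOV R1, 4  → R1 = 4
  DIV R5, R1  → R5 = 16 // 4 = 4
Final: R5 = 4

4


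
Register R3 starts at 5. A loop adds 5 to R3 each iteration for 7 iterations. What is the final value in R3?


Starting value: R3 = 5
  Iter 1: R3 = 5 + 5 = 10
  Iter 2: R3 = 10 + 5 = 15
  Iter 3: R3 = 15 + 5 = 20
  Iter 4: R3 = 20 + 5 = 25
  Iter 5: R3 = 25 + 5 = 30
  Iter 6: R3 = 30 + 5 = 35
  Iter 7: R3 = 35 + 5 = 40
Final: R3 = 40

40


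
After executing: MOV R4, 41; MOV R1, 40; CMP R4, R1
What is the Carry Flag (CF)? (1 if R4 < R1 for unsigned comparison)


Register state trace:
  MOV R4, 41  → R4 = 41
  MOV R1, 40  → R1 = 40
  CMP R4, R1  → unsigned 41 - 40: no borrow
  41 >= 40, so CF = 0
CF = 0

0


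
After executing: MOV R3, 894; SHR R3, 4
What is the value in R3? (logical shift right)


Register state trace:
  MOV R3, 894  → R3 = 894
  SHR R3, 4  → R3 = 894 >> 4 = 894 // 2^4 = 55
Final: R3 = 55

55


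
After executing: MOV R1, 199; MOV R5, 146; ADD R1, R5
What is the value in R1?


Register state trace:
  MOV R1, 199  → R1 = 199
  MOV R5, 146  → R5 = 146
  ADD R1, R5  → R1 = 199 + 146 = 345
Final: R1 = 345

345


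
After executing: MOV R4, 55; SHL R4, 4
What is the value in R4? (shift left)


Register state trace:
  MOV R4, 55  → R4 = 55
  SHL R4, 4  → R4 = 55 << 4 = 55 * 2^4 = 880
Final: R4 = 880

880


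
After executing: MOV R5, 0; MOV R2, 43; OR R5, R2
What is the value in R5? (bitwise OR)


Register state trace:
  MOV R5, 0  → R5 = 0 (0b00000000)
  MOV R2, 43  → R2 = 43 (0b00101011)
  OR R5, R2   → R5 = 0 OR 43 = 43 (0b00101011)
Final: R5 = 43

43


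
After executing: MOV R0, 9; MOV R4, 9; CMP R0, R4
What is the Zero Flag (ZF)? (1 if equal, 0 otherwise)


Register state trace:
  MOV R0, 9  → R0 = 9
  MOV R4, 9  → R4 = 9
  CMP R0, R4  → computes 9 - 9 = 0
  Result is zero, so values are equal
ZF = 1

1


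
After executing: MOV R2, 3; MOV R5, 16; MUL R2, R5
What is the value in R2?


Register state trace:
  MOV R2, 3  → R2 = 3
  MOV R5, 16  → R5 = 16
  MUL R2, R5  → R2 = 3 * 16 = 48
Final: R2 = 48

48


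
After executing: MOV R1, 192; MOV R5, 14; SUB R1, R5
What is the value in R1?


Register state trace:
  MOV R1, 192  → R1 = 192
  MOV R5, 14  → R5 = 14
  SUB R1, R5  → R1 = 192 - 14 = 178
Final: R1 = 178

178


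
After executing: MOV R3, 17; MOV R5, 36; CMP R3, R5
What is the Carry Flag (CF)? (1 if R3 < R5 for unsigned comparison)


Register state trace:
  MOV R3, 17  → R3 = 17
  MOV R5, 36  → R5 = 36
  CMP R3, R5  → unsigned 17 - 36: borrow occurs
  17 < 36, so CF = 1
CF = 1

1


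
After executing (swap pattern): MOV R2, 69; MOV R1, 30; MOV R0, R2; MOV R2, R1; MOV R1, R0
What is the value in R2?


Register state trace (swap pattern):
  MOV R2, 69  → R2 = 69
  MOV R1, 30  → R1 = 30
  MOV R0, R2  → R0 = 69  (save R2)
  MOV R2, R1  → R2 = 30  (R2 gets R1's value)
  MOV R1, R0  → R1 = 69  (R1 gets saved value)
Final: R2 = 30

30


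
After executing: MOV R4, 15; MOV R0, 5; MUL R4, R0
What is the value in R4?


Register state trace:
  MOV R4, 15  → R4 = 15
  MOV R0, 5  → R0 = 5
  MUL R4, R0  → R4 = 15 * 5 = 75
Final: R4 = 75

75


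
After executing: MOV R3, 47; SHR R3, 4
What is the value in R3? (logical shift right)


Register state trace:
  MOV R3, 47  → R3 = 47
  SHR R3, 4  → R3 = 47 >> 4 = 47 // 2^4 = 2
Final: R3 = 2

2


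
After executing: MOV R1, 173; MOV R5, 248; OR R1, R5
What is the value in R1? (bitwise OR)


Register state trace:
  MOV R1, 173  → R1 = 173 (0b10101101)
  MOV R5, 248  → R5 = 248 (0b11111000)
  OR R1, R5   → R1 = 173 OR 248 = 253 (0b11111101)
Final: R1 = 253

253


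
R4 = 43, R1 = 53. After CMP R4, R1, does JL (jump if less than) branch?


Trace:
  R4 = 43, R1 = 53
  CMP R4, R1  → compares 43 vs 53
  JL checks: is 43 less than 53?
  43 < 53, so condition is true
Branch taken: Yes

Yes


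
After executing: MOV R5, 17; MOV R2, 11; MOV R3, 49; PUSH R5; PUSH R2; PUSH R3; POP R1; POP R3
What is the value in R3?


Stack trace (top is rightmost):
  MOV R5, 17  → R5 = 17
  MOV R2, 11  → R2 = 11
  MOV R3, 49  → R3 = 49
  PUSH R5  → stack: [17]
  PUSH R2  → stack: [17, 11]
  PUSH R3  → stack: [17, 11, 49]
  POP R1  → R1 = 49, stack: [17, 11]
  POP R3  → R3 = 11, stack: [17]
Final: R3 = 11

11


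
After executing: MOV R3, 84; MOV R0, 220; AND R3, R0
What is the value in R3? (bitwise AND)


Register state trace:
  MOV R3, 84  → R3 = 84 (0b01010100)
  MOV R0, 220  → R0 = 220 (0b11011100)
  AND R3, R0  → R3 = 84 AND 220 = 84 (0b01010100)
Final: R3 = 84

84


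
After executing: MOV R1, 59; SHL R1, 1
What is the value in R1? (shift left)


Register state trace:
  MOV R1, 59  → R1 = 59
  SHL R1, 1  → R1 = 59 << 1 = 59 * 2^1 = 118
Final: R1 = 118

118


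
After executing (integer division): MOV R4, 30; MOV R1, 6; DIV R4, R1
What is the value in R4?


Register state trace:
  MOV R4, 30  → R4 = 30
  MOV R1, 6  → R1 = 6
  DIV R4, R1  → R4 = 30 // 6 = 5
Final: R4 = 5

5


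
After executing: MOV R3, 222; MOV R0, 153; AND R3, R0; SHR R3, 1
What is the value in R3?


Register state trace:
  MOV R3, 222  → R3 = 222 (0b11011110)
  MOV R0, 153  → R0 = 153 (0b10011001)
  AND R3, R0  → R3 = 222 AND 153 = 152 (0b10011000)
  SHR R3, 1  → R3 = 152 >> 1 = 76
Final: R3 = 76

76


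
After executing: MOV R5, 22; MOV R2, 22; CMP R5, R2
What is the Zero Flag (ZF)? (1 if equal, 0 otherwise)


Register state trace:
  MOV R5, 22  → R5 = 22
  MOV R2, 22  → R2 = 22
  CMP R5, R2  → computes 22 - 22 = 0
  Result is zero, so values are equal
ZF = 1

1


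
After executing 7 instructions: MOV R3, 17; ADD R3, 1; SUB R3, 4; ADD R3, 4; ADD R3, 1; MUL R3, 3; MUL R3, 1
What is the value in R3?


Register state trace:
  MOV R3, 17  → R3 = 17
  ADD R3, 1  → R3 = 17 + 1 = 18
  SUB R3, 4  → R3 = 18 - 4 = 14
  ADD R3, 4  → R3 = 14 + 4 = 18
  ADD R3, 1  → R3 = 18 + 1 = 19
  MUL R3, 3  → R3 = 19 * 3 = 57
  MUL R3, 1  → R3 = 57 * 1 = 57
Final: R3 = 57

57


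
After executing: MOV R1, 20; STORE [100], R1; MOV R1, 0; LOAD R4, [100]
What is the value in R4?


Register and memory trace:
  MOV R1, 20  → R1 = 20
  STORE [100], R1  → mem[100] = 20
  MOV R1, 0  → R1 = 0
  LOAD R4, [100]  → R4 = mem[100] = 20
Final: R4 = 20

20


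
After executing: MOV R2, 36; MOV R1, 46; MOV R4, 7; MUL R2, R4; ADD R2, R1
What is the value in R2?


Register state trace:
  MOV R2, 36  → R2 = 36
  MOV R1, 46  → R1 = 46
  MOV R4, 7  → R4 = 7
  MUL R2, R4  → R2 = 36 * 7 = 252
  ADD R2, R1  → R2 = 252 + 46 = 298
Final: R2 = 298

298


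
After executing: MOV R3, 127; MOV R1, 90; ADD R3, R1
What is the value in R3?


Register state trace:
  MOV R3, 127  → R3 = 127
  MOV R1, 90  → R1 = 90
  ADD R3, R1  → R3 = 127 + 90 = 217
Final: R3 = 217

217


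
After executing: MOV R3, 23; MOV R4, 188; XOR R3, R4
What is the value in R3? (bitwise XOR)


Register state trace:
  MOV R3, 23  → R3 = 23 (0b00010111)
  MOV R4, 188  → R4 = 188 (0b10111100)
  XOR R3, R4  → R3 = 23 XOR 188 = 171 (0b10101011)
Final: R3 = 171

171


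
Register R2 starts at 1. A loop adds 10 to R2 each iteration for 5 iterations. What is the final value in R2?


Starting value: R2 = 1
  Iter 1: R2 = 1 + 10 = 11
  Iter 2: R2 = 11 + 10 = 21
  Iter 3: R2 = 21 + 10 = 31
  Iter 4: R2 = 31 + 10 = 41
  Iter 5: R2 = 41 + 10 = 51
Final: R2 = 51

51


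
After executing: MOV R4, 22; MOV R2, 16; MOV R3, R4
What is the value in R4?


Register state trace:
  MOV R4, 22  → R4 = 22
  MOV R2, 16  → R2 = 16
  MOV R3, R4  → R3 = 22
Final: R4 = 22

22


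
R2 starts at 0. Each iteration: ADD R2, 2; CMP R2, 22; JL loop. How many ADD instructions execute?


Loop trace (R2 starts at 0, target 22, step 2):
  ADD #1: R2 = 0 + 2 = 2  → 2 < 22, loop
  ADD #2: R2 = 2 + 2 = 4  → 4 < 22, loop
  ADD #3: R2 = 4 + 2 = 6  → 6 < 22, loop
  ADD #4: R2 = 6 + 2 = 8  → 8 < 22, loop
  ADD #5: R2 = 8 + 2 = 10  → 10 < 22, loop
  ADD #6: R2 = 10 + 2 = 12  → 12 < 22, loop
  ADD #7: R2 = 12 + 2 = 14  → 14 < 22, loop
  ADD #8: R2 = 14 + 2 = 16  → 16 < 22, loop
  ADD #9: R2 = 16 + 2 = 18  → 18 < 22, loop
  ADD #10: R2 = 18 + 2 = 20  → 20 < 22, loop
  ADD #11: R2 = 20 + 2 = 22  → 22 >= 22, exit
Total ADD instructions: 11

11


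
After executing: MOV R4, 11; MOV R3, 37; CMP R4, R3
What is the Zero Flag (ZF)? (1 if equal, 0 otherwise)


Register state trace:
  MOV R4, 11  → R4 = 11
  MOV R3, 37  → R3 = 37
  CMP R4, R3  → computes 11 - 37 = -26
  Result is nonzero, so values are not equal
ZF = 0

0


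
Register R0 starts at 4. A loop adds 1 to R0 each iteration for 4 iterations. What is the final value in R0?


Starting value: R0 = 4
  Iter 1: R0 = 4 + 1 = 5
  Iter 2: R0 = 5 + 1 = 6
  Iter 3: R0 = 6 + 1 = 7
  Iter 4: R0 = 7 + 1 = 8
Final: R0 = 8

8


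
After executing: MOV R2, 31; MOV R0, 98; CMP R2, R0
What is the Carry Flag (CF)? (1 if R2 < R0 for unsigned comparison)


Register state trace:
  MOV R2, 31  → R2 = 31
  MOV R0, 98  → R0 = 98
  CMP R2, R0  → unsigned 31 - 98: borrow occurs
  31 < 98, so CF = 1
CF = 1

1


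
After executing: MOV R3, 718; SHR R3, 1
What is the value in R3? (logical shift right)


Register state trace:
  MOV R3, 718  → R3 = 718
  SHR R3, 1  → R3 = 718 >> 1 = 718 // 2^1 = 359
Final: R3 = 359

359


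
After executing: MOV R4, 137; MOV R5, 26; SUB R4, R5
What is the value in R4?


Register state trace:
  MOV R4, 137  → R4 = 137
  MOV R5, 26  → R5 = 26
  SUB R4, R5  → R4 = 137 - 26 = 111
Final: R4 = 111

111


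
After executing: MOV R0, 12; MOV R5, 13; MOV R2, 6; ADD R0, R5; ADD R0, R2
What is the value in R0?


Register state trace:
  MOV R0, 12  → R0 = 12
  MOV R5, 13  → R5 = 13
  MOV R2, 6  → R2 = 6
  ADD R0, R5  → R0 = 12 + 13 = 25
  ADD R0, R2  → R0 = 25 + 6 = 31
Final: R0 = 31

31


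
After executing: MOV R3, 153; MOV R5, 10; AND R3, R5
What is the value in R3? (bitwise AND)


Register state trace:
  MOV R3, 153  → R3 = 153 (0b10011001)
  MOV R5, 10  → R5 = 10 (0b00001010)
  AND R3, R5  → R3 = 153 AND 10 = 8 (0b00001000)
Final: R3 = 8

8


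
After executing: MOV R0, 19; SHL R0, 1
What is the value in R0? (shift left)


Register state trace:
  MOV R0, 19  → R0 = 19
  SHL R0, 1  → R0 = 19 << 1 = 19 * 2^1 = 38
Final: R0 = 38

38


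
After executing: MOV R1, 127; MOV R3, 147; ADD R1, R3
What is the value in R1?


Register state trace:
  MOV R1, 127  → R1 = 127
  MOV R3, 147  → R3 = 147
  ADD R1, R3  → R1 = 127 + 147 = 274
Final: R1 = 274

274


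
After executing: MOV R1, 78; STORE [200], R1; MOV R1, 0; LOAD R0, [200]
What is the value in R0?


Register and memory trace:
  MOV R1, 78  → R1 = 78
  STORE [200], R1  → mem[200] = 78
  MOV R1, 0  → R1 = 0
  LOAD R0, [200]  → R0 = mem[200] = 78
Final: R0 = 78

78


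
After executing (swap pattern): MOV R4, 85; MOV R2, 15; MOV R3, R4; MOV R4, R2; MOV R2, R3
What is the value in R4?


Register state trace (swap pattern):
  MOV R4, 85  → R4 = 85
  MOV R2, 15  → R2 = 15
  MOV R3, R4  → R3 = 85  (save R4)
  MOV R4, R2  → R4 = 15  (R4 gets R2's value)
  MOV R2, R3  → R2 = 85  (R2 gets saved value)
Final: R4 = 15

15


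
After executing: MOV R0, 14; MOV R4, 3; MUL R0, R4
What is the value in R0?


Register state trace:
  MOV R0, 14  → R0 = 14
  MOV R4, 3  → R4 = 3
  MUL R0, R4  → R0 = 14 * 3 = 42
Final: R0 = 42

42


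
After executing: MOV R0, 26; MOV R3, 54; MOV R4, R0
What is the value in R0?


Register state trace:
  MOV R0, 26  → R0 = 26
  MOV R3, 54  → R3 = 54
  MOV R4, R0  → R4 = 26
Final: R0 = 26

26


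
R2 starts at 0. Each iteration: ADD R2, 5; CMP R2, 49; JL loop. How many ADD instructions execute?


Loop trace (R2 starts at 0, target 49, step 5):
  ADD #1: R2 = 0 + 5 = 5  → 5 < 49, loop
  ADD #2: R2 = 5 + 5 = 10  → 10 < 49, loop
  ADD #3: R2 = 10 + 5 = 15  → 15 < 49, loop
  ADD #4: R2 = 15 + 5 = 20  → 20 < 49, loop
  ADD #5: R2 = 20 + 5 = 25  → 25 < 49, loop
  ADD #6: R2 = 25 + 5 = 30  → 30 < 49, loop
  ADD #7: R2 = 30 + 5 = 35  → 35 < 49, loop
  ADD #8: R2 = 35 + 5 = 40  → 40 < 49, loop
  ADD #9: R2 = 40 + 5 = 45  → 45 < 49, loop
  ADD #10: R2 = 45 + 5 = 50  → 50 >= 49, exit
Total ADD instructions: 10

10


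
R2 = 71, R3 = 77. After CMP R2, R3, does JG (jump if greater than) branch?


Trace:
  R2 = 71, R3 = 77
  CMP R2, R3  → compares 71 vs 77
  JG checks: is 71 greater than 77?
  71 < 77, so condition is false
Branch taken: No

No


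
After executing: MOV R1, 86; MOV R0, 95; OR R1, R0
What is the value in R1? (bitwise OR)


Register state trace:
  MOV R1, 86  → R1 = 86 (0b01010110)
  MOV R0, 95  → R0 = 95 (0b01011111)
  OR R1, R0   → R1 = 86 OR 95 = 95 (0b01011111)
Final: R1 = 95

95


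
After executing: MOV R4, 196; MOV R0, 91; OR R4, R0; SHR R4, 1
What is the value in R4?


Register state trace:
  MOV R4, 196  → R4 = 196 (0b11000100)
  MOV R0, 91  → R0 = 91 (0b01011011)
  OR R4, R0  → R4 = 196 OR 91 = 223 (0b11011111)
  SHR R4, 1  → R4 = 223 >> 1 = 111
Final: R4 = 111

111


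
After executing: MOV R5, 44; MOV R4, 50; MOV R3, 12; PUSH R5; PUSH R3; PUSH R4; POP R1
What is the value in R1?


Stack trace (top is rightmost):
  MOV R5, 44  → R5 = 44
  MOV R4, 50  → R4 = 50
  MOV R3, 12  → R3 = 12
  PUSH R5  → stack: [44]
  PUSH R3  → stack: [44, 12]
  PUSH R4  → stack: [44, 12, 50]
  POP R1  → R1 = 50, stack: [44, 12]
Final: R1 = 50

50


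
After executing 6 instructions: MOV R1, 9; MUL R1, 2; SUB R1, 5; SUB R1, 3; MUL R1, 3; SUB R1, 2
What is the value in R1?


Register state trace:
  MOV R1, 9  → R1 = 9
  MUL R1, 2  → R1 = 9 * 2 = 18
  SUB R1, 5  → R1 = 18 - 5 = 13
  SUB R1, 3  → R1 = 13 - 3 = 10
  MUL R1, 3  → R1 = 10 * 3 = 30
  SUB R1, 2  → R1 = 30 - 2 = 28
Final: R1 = 28

28


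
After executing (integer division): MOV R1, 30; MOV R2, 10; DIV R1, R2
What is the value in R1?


Register state trace:
  MOV R1, 30  → R1 = 30
  MOV R2, 10  → R2 = 10
  DIV R1, R2  → R1 = 30 // 10 = 3
Final: R1 = 3

3


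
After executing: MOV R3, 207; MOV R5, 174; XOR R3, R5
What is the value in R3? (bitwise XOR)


Register state trace:
  MOV R3, 207  → R3 = 207 (0b11001111)
  MOV R5, 174  → R5 = 174 (0b10101110)
  XOR R3, R5  → R3 = 207 XOR 174 = 97 (0b01100001)
Final: R3 = 97

97


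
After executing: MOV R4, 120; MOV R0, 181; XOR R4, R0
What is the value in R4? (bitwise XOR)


Register state trace:
  MOV R4, 120  → R4 = 120 (0b01111000)
  MOV R0, 181  → R0 = 181 (0b10110101)
  XOR R4, R0  → R4 = 120 XOR 181 = 205 (0b11001101)
Final: R4 = 205

205


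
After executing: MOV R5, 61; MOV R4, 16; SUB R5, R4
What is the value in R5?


Register state trace:
  MOV R5, 61  → R5 = 61
  MOV R4, 16  → R4 = 16
  SUB R5, R4  → R5 = 61 - 16 = 45
Final: R5 = 45

45


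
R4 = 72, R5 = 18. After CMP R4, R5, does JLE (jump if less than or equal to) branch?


Trace:
  R4 = 72, R5 = 18
  CMP R4, R5  → compares 72 vs 18
  JLE checks: is 72 less than or equal to 18?
  72 > 18, so condition is false
Branch taken: No

No


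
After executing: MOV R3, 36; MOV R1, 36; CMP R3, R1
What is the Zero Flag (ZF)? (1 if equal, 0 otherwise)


Register state trace:
  MOV R3, 36  → R3 = 36
  MOV R1, 36  → R1 = 36
  CMP R3, R1  → computes 36 - 36 = 0
  Result is zero, so values are equal
ZF = 1

1


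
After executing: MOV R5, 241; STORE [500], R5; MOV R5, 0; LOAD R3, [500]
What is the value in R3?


Register and memory trace:
  MOV R5, 241  → R5 = 241
  STORE [500], R5  → mem[500] = 241
  MOV R5, 0  → R5 = 0
  LOAD R3, [500]  → R3 = mem[500] = 241
Final: R3 = 241

241


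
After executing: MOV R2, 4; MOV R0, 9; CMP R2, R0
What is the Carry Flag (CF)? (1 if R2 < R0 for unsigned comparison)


Register state trace:
  MOV R2, 4  → R2 = 4
  MOV R0, 9  → R0 = 9
  CMP R2, R0  → unsigned 4 - 9: borrow occurs
  4 < 9, so CF = 1
CF = 1

1


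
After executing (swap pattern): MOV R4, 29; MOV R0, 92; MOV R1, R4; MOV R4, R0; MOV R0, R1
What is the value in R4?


Register state trace (swap pattern):
  MOV R4, 29  → R4 = 29
  MOV R0, 92  → R0 = 92
  MOV R1, R4  → R1 = 29  (save R4)
  MOV R4, R0  → R4 = 92  (R4 gets R0's value)
  MOV R0, R1  → R0 = 29  (R0 gets saved value)
Final: R4 = 92

92


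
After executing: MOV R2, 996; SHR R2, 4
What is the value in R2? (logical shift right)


Register state trace:
  MOV R2, 996  → R2 = 996
  SHR R2, 4  → R2 = 996 >> 4 = 996 // 2^4 = 62
Final: R2 = 62

62


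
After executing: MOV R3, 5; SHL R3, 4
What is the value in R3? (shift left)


Register state trace:
  MOV R3, 5  → R3 = 5
  SHL R3, 4  → R3 = 5 << 4 = 5 * 2^4 = 80
Final: R3 = 80

80


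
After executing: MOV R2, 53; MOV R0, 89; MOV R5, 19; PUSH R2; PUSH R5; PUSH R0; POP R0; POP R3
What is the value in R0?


Stack trace (top is rightmost):
  MOV R2, 53  → R2 = 53
  MOV R0, 89  → R0 = 89
  MOV R5, 19  → R5 = 19
  PUSH R2  → stack: [53]
  PUSH R5  → stack: [53, 19]
  PUSH R0  → stack: [53, 19, 89]
  POP R0  → R0 = 89, stack: [53, 19]
  POP R3  → R3 = 19, stack: [53]
Final: R0 = 89

89


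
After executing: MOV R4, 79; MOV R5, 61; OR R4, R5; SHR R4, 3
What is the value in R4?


Register state trace:
  MOV R4, 79  → R4 = 79 (0b01001111)
  MOV R5, 61  → R5 = 61 (0b00111101)
  OR R4, R5  → R4 = 79 OR 61 = 127 (0b01111111)
  SHR R4, 3  → R4 = 127 >> 3 = 15
Final: R4 = 15

15


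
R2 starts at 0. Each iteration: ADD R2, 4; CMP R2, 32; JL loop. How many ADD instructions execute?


Loop trace (R2 starts at 0, target 32, step 4):
  ADD #1: R2 = 0 + 4 = 4  → 4 < 32, loop
  ADD #2: R2 = 4 + 4 = 8  → 8 < 32, loop
  ADD #3: R2 = 8 + 4 = 12  → 12 < 32, loop
  ADD #4: R2 = 12 + 4 = 16  → 16 < 32, loop
  ADD #5: R2 = 16 + 4 = 20  → 20 < 32, loop
  ADD #6: R2 = 20 + 4 = 24  → 24 < 32, loop
  ADD #7: R2 = 24 + 4 = 28  → 28 < 32, loop
  ADD #8: R2 = 28 + 4 = 32  → 32 >= 32, exit
Total ADD instructions: 8

8


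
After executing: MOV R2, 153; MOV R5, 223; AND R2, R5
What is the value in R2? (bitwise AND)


Register state trace:
  MOV R2, 153  → R2 = 153 (0b10011001)
  MOV R5, 223  → R5 = 223 (0b11011111)
  AND R2, R5  → R2 = 153 AND 223 = 153 (0b10011001)
Final: R2 = 153

153


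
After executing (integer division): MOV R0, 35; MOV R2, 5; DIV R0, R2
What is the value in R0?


Register state trace:
  MOV R0, 35  → R0 = 35
  MOV R2, 5  → R2 = 5
  DIV R0, R2  → R0 = 35 // 5 = 7
Final: R0 = 7

7


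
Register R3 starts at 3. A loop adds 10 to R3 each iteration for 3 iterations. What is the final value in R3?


Starting value: R3 = 3
  Iter 1: R3 = 3 + 10 = 13
  Iter 2: R3 = 13 + 10 = 23
  Iter 3: R3 = 23 + 10 = 33
Final: R3 = 33

33


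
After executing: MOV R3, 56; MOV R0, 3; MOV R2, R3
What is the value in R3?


Register state trace:
  MOV R3, 56  → R3 = 56
  MOV R0, 3  → R0 = 3
  MOV R2, R3  → R2 = 56
Final: R3 = 56

56


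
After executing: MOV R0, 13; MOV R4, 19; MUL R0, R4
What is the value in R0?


Register state trace:
  MOV R0, 13  → R0 = 13
  MOV R4, 19  → R4 = 19
  MUL R0, R4  → R0 = 13 * 19 = 247
Final: R0 = 247

247


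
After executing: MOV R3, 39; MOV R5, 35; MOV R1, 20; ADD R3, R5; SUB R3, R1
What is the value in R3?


Register state trace:
  MOV R3, 39  → R3 = 39
  MOV R5, 35  → R5 = 35
  MOV R1, 20  → R1 = 20
  ADD R3, R5  → R3 = 39 + 35 = 74
  SUB R3, R1  → R3 = 74 - 20 = 54
Final: R3 = 54

54


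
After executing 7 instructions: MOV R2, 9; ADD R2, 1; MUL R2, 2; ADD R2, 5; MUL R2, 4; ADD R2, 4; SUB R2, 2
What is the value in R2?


Register state trace:
  MOV R2, 9  → R2 = 9
  ADD R2, 1  → R2 = 9 + 1 = 10
  MUL R2, 2  → R2 = 10 * 2 = 20
  ADD R2, 5  → R2 = 20 + 5 = 25
  MUL R2, 4  → R2 = 25 * 4 = 100
  ADD R2, 4  → R2 = 100 + 4 = 104
  SUB R2, 2  → R2 = 104 - 2 = 102
Final: R2 = 102

102


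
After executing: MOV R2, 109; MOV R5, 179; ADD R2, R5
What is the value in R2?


Register state trace:
  MOV R2, 109  → R2 = 109
  MOV R5, 179  → R5 = 179
  ADD R2, R5  → R2 = 109 + 179 = 288
Final: R2 = 288

288


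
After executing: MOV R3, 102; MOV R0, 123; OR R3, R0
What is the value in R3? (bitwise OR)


Register state trace:
  MOV R3, 102  → R3 = 102 (0b01100110)
  MOV R0, 123  → R0 = 123 (0b01111011)
  OR R3, R0   → R3 = 102 OR 123 = 127 (0b01111111)
Final: R3 = 127

127


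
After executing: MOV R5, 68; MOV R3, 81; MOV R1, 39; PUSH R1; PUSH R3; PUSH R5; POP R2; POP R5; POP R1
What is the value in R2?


Stack trace (top is rightmost):
  MOV R5, 68  → R5 = 68
  MOV R3, 81  → R3 = 81
  MOV R1, 39  → R1 = 39
  PUSH R1  → stack: [39]
  PUSH R3  → stack: [39, 81]
  PUSH R5  → stack: [39, 81, 68]
  POP R2  → R2 = 68, stack: [39, 81]
  POP R5  → R5 = 81, stack: [39]
  POP R1  → R1 = 39, stack: []
Final: R2 = 68

68


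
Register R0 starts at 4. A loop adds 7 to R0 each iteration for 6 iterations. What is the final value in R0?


Starting value: R0 = 4
  Iter 1: R0 = 4 + 7 = 11
  Iter 2: R0 = 11 + 7 = 18
  Iter 3: R0 = 18 + 7 = 25
  Iter 4: R0 = 25 + 7 = 32
  Iter 5: R0 = 32 + 7 = 39
  Iter 6: R0 = 39 + 7 = 46
Final: R0 = 46

46


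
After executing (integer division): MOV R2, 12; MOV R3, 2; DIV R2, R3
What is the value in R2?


Register state trace:
  MOV R2, 12  → R2 = 12
  MOV R3, 2  → R3 = 2
  DIV R2, R3  → R2 = 12 // 2 = 6
Final: R2 = 6

6


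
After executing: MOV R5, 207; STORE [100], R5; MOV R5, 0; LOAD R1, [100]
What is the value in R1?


Register and memory trace:
  MOV R5, 207  → R5 = 207
  STORE [100], R5  → mem[100] = 207
  MOV R5, 0  → R5 = 0
  LOAD R1, [100]  → R1 = mem[100] = 207
Final: R1 = 207

207


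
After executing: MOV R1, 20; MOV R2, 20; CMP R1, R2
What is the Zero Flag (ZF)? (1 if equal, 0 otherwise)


Register state trace:
  MOV R1, 20  → R1 = 20
  MOV R2, 20  → R2 = 20
  CMP R1, R2  → computes 20 - 20 = 0
  Result is zero, so values are equal
ZF = 1

1


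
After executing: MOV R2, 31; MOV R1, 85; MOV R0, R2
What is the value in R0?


Register state trace:
  MOV R2, 31  → R2 = 31
  MOV R1, 85  → R1 = 85
  MOV R0, R2  → R0 = 31
Final: R0 = 31

31


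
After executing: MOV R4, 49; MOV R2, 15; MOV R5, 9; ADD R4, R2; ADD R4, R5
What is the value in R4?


Register state trace:
  MOV R4, 49  → R4 = 49
  MOV R2, 15  → R2 = 15
  MOV R5, 9  → R5 = 9
  ADD R4, R2  → R4 = 49 + 15 = 64
  ADD R4, R5  → R4 = 64 + 9 = 73
Final: R4 = 73

73


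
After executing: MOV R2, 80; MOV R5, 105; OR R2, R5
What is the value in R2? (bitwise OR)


Register state trace:
  MOV R2, 80  → R2 = 80 (0b01010000)
  MOV R5, 105  → R5 = 105 (0b01101001)
  OR R2, R5   → R2 = 80 OR 105 = 121 (0b01111001)
Final: R2 = 121

121


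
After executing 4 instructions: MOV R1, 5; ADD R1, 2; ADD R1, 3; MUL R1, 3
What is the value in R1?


Register state trace:
  MOV R1, 5  → R1 = 5
  ADD R1, 2  → R1 = 5 + 2 = 7
  ADD R1, 3  → R1 = 7 + 3 = 10
  MUL R1, 3  → R1 = 10 * 3 = 30
Final: R1 = 30

30


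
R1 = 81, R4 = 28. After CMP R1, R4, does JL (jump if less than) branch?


Trace:
  R1 = 81, R4 = 28
  CMP R1, R4  → compares 81 vs 28
  JL checks: is 81 less than 28?
  81 > 28, so condition is false
Branch taken: No

No


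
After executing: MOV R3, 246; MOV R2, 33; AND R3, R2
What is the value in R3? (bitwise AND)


Register state trace:
  MOV R3, 246  → R3 = 246 (0b11110110)
  MOV R2, 33  → R2 = 33 (0b00100001)
  AND R3, R2  → R3 = 246 AND 33 = 32 (0b00100000)
Final: R3 = 32

32


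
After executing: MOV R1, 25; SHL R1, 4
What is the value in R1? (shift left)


Register state trace:
  MOV R1, 25  → R1 = 25
  SHL R1, 4  → R1 = 25 << 4 = 25 * 2^4 = 400
Final: R1 = 400

400


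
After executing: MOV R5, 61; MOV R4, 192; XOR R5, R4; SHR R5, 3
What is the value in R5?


Register state trace:
  MOV R5, 61  → R5 = 61 (0b00111101)
  MOV R4, 192  → R4 = 192 (0b11000000)
  XOR R5, R4  → R5 = 61 XOR 192 = 253 (0b11111101)
  SHR R5, 3  → R5 = 253 >> 3 = 31
Final: R5 = 31

31


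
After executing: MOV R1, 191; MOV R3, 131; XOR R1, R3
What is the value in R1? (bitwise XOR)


Register state trace:
  MOV R1, 191  → R1 = 191 (0b10111111)
  MOV R3, 131  → R3 = 131 (0b10000011)
  XOR R1, R3  → R1 = 191 XOR 131 = 60 (0b00111100)
Final: R1 = 60

60


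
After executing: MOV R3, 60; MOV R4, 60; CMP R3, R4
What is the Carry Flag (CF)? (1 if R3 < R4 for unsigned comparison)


Register state trace:
  MOV R3, 60  → R3 = 60
  MOV R4, 60  → R4 = 60
  CMP R3, R4  → unsigned 60 - 60: no borrow
  60 >= 60, so CF = 0
CF = 0

0


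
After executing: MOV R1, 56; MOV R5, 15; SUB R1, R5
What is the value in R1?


Register state trace:
  MOV R1, 56  → R1 = 56
  MOV R5, 15  → R5 = 15
  SUB R1, R5  → R1 = 56 - 15 = 41
Final: R1 = 41

41


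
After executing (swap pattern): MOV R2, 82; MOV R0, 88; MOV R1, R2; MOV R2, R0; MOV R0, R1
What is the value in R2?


Register state trace (swap pattern):
  MOV R2, 82  → R2 = 82
  MOV R0, 88  → R0 = 88
  MOV R1, R2  → R1 = 82  (save R2)
  MOV R2, R0  → R2 = 88  (R2 gets R0's value)
  MOV R0, R1  → R0 = 82  (R0 gets saved value)
Final: R2 = 88

88


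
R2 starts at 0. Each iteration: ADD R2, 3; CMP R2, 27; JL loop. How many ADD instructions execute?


Loop trace (R2 starts at 0, target 27, step 3):
  ADD #1: R2 = 0 + 3 = 3  → 3 < 27, loop
  ADD #2: R2 = 3 + 3 = 6  → 6 < 27, loop
  ADD #3: R2 = 6 + 3 = 9  → 9 < 27, loop
  ADD #4: R2 = 9 + 3 = 12  → 12 < 27, loop
  ADD #5: R2 = 12 + 3 = 15  → 15 < 27, loop
  ADD #6: R2 = 15 + 3 = 18  → 18 < 27, loop
  ADD #7: R2 = 18 + 3 = 21  → 21 < 27, loop
  ADD #8: R2 = 21 + 3 = 24  → 24 < 27, loop
  ADD #9: R2 = 24 + 3 = 27  → 27 >= 27, exit
Total ADD instructions: 9

9


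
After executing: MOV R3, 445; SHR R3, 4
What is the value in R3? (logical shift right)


Register state trace:
  MOV R3, 445  → R3 = 445
  SHR R3, 4  → R3 = 445 >> 4 = 445 // 2^4 = 27
Final: R3 = 27

27


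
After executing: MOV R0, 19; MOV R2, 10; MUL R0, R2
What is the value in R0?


Register state trace:
  MOV R0, 19  → R0 = 19
  MOV R2, 10  → R2 = 10
  MUL R0, R2  → R0 = 19 * 10 = 190
Final: R0 = 190

190


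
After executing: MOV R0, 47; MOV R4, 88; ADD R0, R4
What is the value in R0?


Register state trace:
  MOV R0, 47  → R0 = 47
  MOV R4, 88  → R4 = 88
  ADD R0, R4  → R0 = 47 + 88 = 135
Final: R0 = 135

135


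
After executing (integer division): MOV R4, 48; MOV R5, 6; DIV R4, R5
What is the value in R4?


Register state trace:
  MOV R4, 48  → R4 = 48
  MOV R5, 6  → R5 = 6
  DIV R4, R5  → R4 = 48 // 6 = 8
Final: R4 = 8

8


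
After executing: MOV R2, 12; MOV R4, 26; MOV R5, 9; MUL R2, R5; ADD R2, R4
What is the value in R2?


Register state trace:
  MOV R2, 12  → R2 = 12
  MOV R4, 26  → R4 = 26
  MOV R5, 9  → R5 = 9
  MUL R2, R5  → R2 = 12 * 9 = 108
  ADD R2, R4  → R2 = 108 + 26 = 134
Final: R2 = 134

134


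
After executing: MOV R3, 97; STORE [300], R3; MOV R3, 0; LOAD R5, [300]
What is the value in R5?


Register and memory trace:
  MOV R3, 97  → R3 = 97
  STORE [300], R3  → mem[300] = 97
  MOV R3, 0  → R3 = 0
  LOAD R5, [300]  → R5 = mem[300] = 97
Final: R5 = 97

97


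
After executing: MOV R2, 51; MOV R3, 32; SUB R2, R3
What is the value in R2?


Register state trace:
  MOV R2, 51  → R2 = 51
  MOV R3, 32  → R3 = 32
  SUB R2, R3  → R2 = 51 - 32 = 19
Final: R2 = 19

19


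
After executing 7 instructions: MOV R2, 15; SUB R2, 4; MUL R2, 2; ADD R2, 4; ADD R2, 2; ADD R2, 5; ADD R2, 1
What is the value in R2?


Register state trace:
  MOV R2, 15  → R2 = 15
  SUB R2, 4  → R2 = 15 - 4 = 11
  MUL R2, 2  → R2 = 11 * 2 = 22
  ADD R2, 4  → R2 = 22 + 4 = 26
  ADD R2, 2  → R2 = 26 + 2 = 28
  ADD R2, 5  → R2 = 28 + 5 = 33
  ADD R2, 1  → R2 = 33 + 1 = 34
Final: R2 = 34

34


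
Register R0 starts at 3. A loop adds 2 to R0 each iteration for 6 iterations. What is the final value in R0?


Starting value: R0 = 3
  Iter 1: R0 = 3 + 2 = 5
  Iter 2: R0 = 5 + 2 = 7
  Iter 3: R0 = 7 + 2 = 9
  Iter 4: R0 = 9 + 2 = 11
  Iter 5: R0 = 11 + 2 = 13
  Iter 6: R0 = 13 + 2 = 15
Final: R0 = 15

15


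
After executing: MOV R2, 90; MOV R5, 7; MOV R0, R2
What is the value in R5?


Register state trace:
  MOV R2, 90  → R2 = 90
  MOV R5, 7  → R5 = 7
  MOV R0, R2  → R0 = 90
Final: R5 = 7

7


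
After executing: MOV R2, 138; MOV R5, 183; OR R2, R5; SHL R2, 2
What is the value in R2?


Register state trace:
  MOV R2, 138  → R2 = 138 (0b10001010)
  MOV R5, 183  → R5 = 183 (0b10110111)
  OR R2, R5  → R2 = 138 OR 183 = 191 (0b10111111)
  SHL R2, 2  → R2 = 191 << 2 = 764
Final: R2 = 764

764


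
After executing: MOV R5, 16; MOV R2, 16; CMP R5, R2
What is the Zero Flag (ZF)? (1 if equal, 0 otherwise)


Register state trace:
  MOV R5, 16  → R5 = 16
  MOV R2, 16  → R2 = 16
  CMP R5, R2  → computes 16 - 16 = 0
  Result is zero, so values are equal
ZF = 1

1


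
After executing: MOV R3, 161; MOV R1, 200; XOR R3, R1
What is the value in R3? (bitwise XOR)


Register state trace:
  MOV R3, 161  → R3 = 161 (0b10100001)
  MOV R1, 200  → R1 = 200 (0b11001000)
  XOR R3, R1  → R3 = 161 XOR 200 = 105 (0b01101001)
Final: R3 = 105

105
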